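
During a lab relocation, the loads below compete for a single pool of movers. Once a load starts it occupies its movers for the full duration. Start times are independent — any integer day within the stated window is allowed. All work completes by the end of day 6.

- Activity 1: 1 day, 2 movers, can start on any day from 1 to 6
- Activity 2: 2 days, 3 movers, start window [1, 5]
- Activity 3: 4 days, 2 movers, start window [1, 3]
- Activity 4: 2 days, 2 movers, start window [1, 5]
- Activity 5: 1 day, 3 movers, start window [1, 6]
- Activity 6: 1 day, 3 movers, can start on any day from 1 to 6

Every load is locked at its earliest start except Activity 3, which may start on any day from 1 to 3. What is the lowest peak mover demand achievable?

Activity 3@1: d1:15  d2:7  d3:2  d4:2  d5:0  d6:0 → peak 15
Activity 3@2: d1:13  d2:7  d3:2  d4:2  d5:2  d6:0 → peak 13
Activity 3@3: d1:13  d2:5  d3:2  d4:2  d5:2  d6:2 → peak 13
Best is Activity 3@2, peak 13.

13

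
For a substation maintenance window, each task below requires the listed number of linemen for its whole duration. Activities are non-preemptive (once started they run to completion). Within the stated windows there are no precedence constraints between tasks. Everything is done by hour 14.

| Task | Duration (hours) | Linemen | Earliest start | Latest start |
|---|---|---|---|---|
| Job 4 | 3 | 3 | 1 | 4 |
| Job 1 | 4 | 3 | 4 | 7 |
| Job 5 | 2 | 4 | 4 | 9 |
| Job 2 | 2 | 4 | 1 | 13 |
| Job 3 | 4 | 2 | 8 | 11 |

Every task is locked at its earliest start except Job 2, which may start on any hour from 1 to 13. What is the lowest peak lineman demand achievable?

Job 2@1: h1:7  h2:7  h3:3  h4:7  h5:7  h6:3  h7:3  h8:2  h9:2  h10:2  h11:2  h12:0  h13:0  h14:0 → peak 7
Job 2@2: h1:3  h2:7  h3:7  h4:7  h5:7  h6:3  h7:3  h8:2  h9:2  h10:2  h11:2  h12:0  h13:0  h14:0 → peak 7
Job 2@3: h1:3  h2:3  h3:7  h4:11  h5:7  h6:3  h7:3  h8:2  h9:2  h10:2  h11:2  h12:0  h13:0  h14:0 → peak 11
Job 2@4: h1:3  h2:3  h3:3  h4:11  h5:11  h6:3  h7:3  h8:2  h9:2  h10:2  h11:2  h12:0  h13:0  h14:0 → peak 11
Job 2@5: h1:3  h2:3  h3:3  h4:7  h5:11  h6:7  h7:3  h8:2  h9:2  h10:2  h11:2  h12:0  h13:0  h14:0 → peak 11
Job 2@6: h1:3  h2:3  h3:3  h4:7  h5:7  h6:7  h7:7  h8:2  h9:2  h10:2  h11:2  h12:0  h13:0  h14:0 → peak 7
Job 2@7: h1:3  h2:3  h3:3  h4:7  h5:7  h6:3  h7:7  h8:6  h9:2  h10:2  h11:2  h12:0  h13:0  h14:0 → peak 7
Job 2@8: h1:3  h2:3  h3:3  h4:7  h5:7  h6:3  h7:3  h8:6  h9:6  h10:2  h11:2  h12:0  h13:0  h14:0 → peak 7
Job 2@9: h1:3  h2:3  h3:3  h4:7  h5:7  h6:3  h7:3  h8:2  h9:6  h10:6  h11:2  h12:0  h13:0  h14:0 → peak 7
Job 2@10: h1:3  h2:3  h3:3  h4:7  h5:7  h6:3  h7:3  h8:2  h9:2  h10:6  h11:6  h12:0  h13:0  h14:0 → peak 7
Job 2@11: h1:3  h2:3  h3:3  h4:7  h5:7  h6:3  h7:3  h8:2  h9:2  h10:2  h11:6  h12:4  h13:0  h14:0 → peak 7
Job 2@12: h1:3  h2:3  h3:3  h4:7  h5:7  h6:3  h7:3  h8:2  h9:2  h10:2  h11:2  h12:4  h13:4  h14:0 → peak 7
Job 2@13: h1:3  h2:3  h3:3  h4:7  h5:7  h6:3  h7:3  h8:2  h9:2  h10:2  h11:2  h12:0  h13:4  h14:4 → peak 7
Best is Job 2@1, peak 7.

7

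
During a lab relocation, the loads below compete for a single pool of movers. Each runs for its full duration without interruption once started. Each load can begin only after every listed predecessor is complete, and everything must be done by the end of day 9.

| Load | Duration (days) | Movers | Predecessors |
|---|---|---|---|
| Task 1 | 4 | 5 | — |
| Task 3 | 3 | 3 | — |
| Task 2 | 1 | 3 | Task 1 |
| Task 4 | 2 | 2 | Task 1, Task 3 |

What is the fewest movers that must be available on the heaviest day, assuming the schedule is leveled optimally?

Early-start (Task 1@1, Task 3@1, Task 2@5, Task 4@5) gives peak 8: d1:8  d2:8  d3:8  d4:5  d5:5  d6:2  d7:0  d8:0  d9:0.
Shift Task 3→5, Task 2→8, Task 4→8.
Schedule Task 1@1, Task 3@5, Task 2@8, Task 4@8: d1:5  d2:5  d3:5  d4:5  d5:3  d6:3  d7:3  d8:5  d9:2 — peak 5.

5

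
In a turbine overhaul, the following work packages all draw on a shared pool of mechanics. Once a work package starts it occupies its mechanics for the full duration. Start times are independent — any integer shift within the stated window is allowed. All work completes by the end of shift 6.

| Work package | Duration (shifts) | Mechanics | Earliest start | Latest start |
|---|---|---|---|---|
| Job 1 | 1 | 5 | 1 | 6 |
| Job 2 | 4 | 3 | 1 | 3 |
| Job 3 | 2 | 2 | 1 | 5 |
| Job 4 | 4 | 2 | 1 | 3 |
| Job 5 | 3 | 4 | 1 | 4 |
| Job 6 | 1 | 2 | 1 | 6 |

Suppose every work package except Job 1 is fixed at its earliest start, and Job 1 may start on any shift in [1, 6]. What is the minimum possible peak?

Job 1@1: s1:18  s2:11  s3:9  s4:5  s5:0  s6:0 → peak 18
Job 1@2: s1:13  s2:16  s3:9  s4:5  s5:0  s6:0 → peak 16
Job 1@3: s1:13  s2:11  s3:14  s4:5  s5:0  s6:0 → peak 14
Job 1@4: s1:13  s2:11  s3:9  s4:10  s5:0  s6:0 → peak 13
Job 1@5: s1:13  s2:11  s3:9  s4:5  s5:5  s6:0 → peak 13
Job 1@6: s1:13  s2:11  s3:9  s4:5  s5:0  s6:5 → peak 13
Best is Job 1@4, peak 13.

13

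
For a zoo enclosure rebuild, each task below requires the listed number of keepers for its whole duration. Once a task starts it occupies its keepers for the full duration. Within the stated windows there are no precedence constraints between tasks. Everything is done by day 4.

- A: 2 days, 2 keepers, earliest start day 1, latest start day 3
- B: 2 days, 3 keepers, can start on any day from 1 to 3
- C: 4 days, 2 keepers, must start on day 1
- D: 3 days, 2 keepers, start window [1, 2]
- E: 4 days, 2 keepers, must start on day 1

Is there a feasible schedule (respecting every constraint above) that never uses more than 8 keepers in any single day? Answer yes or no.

The minimum achievable peak is 9; 8 < 9, so no feasible schedule stays within the cap.

no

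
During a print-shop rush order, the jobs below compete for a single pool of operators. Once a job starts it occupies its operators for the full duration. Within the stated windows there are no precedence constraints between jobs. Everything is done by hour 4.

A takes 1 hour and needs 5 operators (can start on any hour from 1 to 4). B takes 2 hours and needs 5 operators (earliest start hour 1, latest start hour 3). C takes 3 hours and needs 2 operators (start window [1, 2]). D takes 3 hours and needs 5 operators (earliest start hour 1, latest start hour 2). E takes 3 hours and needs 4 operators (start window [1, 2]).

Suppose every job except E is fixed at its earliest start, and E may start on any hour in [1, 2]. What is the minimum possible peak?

17

E@1: h1:21  h2:16  h3:11  h4:0 → peak 21
E@2: h1:17  h2:16  h3:11  h4:4 → peak 17
Best is E@2, peak 17.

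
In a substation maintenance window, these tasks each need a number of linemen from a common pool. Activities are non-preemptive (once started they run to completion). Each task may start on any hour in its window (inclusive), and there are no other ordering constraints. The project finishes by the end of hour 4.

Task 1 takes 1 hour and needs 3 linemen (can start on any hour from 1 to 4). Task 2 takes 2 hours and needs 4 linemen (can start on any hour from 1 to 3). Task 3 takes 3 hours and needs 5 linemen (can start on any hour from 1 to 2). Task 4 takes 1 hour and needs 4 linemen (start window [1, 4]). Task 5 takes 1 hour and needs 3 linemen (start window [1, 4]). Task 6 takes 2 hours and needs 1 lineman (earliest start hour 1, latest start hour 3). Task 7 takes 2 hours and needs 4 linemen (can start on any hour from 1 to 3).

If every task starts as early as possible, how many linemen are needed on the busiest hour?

24

Early-start schedule: Task 1@1, Task 2@1, Task 3@1, Task 4@1, Task 5@1, Task 6@1, Task 7@1.
Load per hour: hour 1: 24, hour 2: 14, hour 3: 5, hour 4: 0.
Peak is 24.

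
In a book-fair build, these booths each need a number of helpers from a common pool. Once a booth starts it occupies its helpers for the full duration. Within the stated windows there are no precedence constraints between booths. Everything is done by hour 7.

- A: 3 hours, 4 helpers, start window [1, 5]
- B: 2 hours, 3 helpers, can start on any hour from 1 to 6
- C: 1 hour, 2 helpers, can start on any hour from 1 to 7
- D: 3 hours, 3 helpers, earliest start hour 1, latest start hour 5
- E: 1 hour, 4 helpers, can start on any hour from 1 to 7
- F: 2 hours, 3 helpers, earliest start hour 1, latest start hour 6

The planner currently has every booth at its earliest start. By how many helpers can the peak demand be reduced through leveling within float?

Early-start peak: h1:19  h2:13  h3:7  h4:0  h5:0  h6:0  h7:0 ⇒ 19.
Leveled (A@1, B@1, C@3, D@4, E@4, F@5): h1:7  h2:7  h3:6  h4:7  h5:6  h6:6  h7:0 ⇒ 7.
Reduction 19 − 7 = 12.

12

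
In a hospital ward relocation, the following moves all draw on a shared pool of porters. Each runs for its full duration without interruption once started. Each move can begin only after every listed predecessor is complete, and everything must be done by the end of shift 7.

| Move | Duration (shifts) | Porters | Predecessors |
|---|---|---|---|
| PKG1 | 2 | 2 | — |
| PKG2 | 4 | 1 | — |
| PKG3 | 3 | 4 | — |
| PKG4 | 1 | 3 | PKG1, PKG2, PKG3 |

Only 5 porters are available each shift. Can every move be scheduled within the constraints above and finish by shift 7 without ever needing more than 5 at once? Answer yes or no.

yes

Schedule PKG1@1, PKG2@1, PKG3@3, PKG4@6: s1:3  s2:3  s3:5  s4:5  s5:4  s6:3  s7:0 — peak 5 ≤ 5.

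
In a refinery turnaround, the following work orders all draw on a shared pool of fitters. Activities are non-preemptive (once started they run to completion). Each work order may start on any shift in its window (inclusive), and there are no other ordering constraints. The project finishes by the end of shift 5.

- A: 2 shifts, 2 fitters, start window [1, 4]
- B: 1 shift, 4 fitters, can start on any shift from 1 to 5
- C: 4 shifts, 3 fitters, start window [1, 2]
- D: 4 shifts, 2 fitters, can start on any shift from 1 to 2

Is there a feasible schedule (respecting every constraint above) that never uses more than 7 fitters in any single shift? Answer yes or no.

yes

Schedule A@1, B@1, C@2, D@2: s1:6  s2:7  s3:5  s4:5  s5:5 — peak 7 ≤ 7.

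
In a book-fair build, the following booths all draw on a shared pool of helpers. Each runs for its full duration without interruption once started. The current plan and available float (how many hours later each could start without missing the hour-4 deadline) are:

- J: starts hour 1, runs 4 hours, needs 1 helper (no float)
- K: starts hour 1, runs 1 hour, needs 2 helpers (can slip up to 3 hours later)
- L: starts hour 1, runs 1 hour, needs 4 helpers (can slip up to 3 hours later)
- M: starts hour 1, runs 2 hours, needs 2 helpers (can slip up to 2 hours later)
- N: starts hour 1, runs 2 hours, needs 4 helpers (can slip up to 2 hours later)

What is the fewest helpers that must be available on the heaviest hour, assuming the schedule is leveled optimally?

Early-start (J@1, K@1, L@1, M@1, N@1) gives peak 13: h1:13  h2:7  h3:1  h4:1.
Shift M→2, N→2.
Schedule J@1, K@1, L@1, M@2, N@2: h1:7  h2:7  h3:7  h4:1 — peak 7.

7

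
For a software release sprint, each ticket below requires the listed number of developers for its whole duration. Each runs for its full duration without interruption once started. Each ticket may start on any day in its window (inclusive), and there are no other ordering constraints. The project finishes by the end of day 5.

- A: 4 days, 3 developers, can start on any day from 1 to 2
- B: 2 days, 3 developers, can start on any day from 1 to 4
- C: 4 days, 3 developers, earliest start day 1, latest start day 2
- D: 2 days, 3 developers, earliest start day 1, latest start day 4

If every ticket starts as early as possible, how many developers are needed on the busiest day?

Early-start schedule: A@1, B@1, C@1, D@1.
Load per day: day 1: 12, day 2: 12, day 3: 6, day 4: 6, day 5: 0.
Peak is 12.

12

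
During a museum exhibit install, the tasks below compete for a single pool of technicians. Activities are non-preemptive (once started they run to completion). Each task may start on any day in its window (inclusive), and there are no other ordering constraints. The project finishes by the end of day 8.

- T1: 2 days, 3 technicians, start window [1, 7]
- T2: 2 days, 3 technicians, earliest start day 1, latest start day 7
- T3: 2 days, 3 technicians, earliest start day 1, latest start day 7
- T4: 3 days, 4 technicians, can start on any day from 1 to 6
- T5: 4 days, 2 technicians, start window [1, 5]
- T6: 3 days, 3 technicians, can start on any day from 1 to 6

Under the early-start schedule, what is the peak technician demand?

Early-start schedule: T1@1, T2@1, T3@1, T4@1, T5@1, T6@1.
Load per day: day 1: 18, day 2: 18, day 3: 9, day 4: 2, day 5: 0, day 6: 0, day 7: 0, day 8: 0.
Peak is 18.

18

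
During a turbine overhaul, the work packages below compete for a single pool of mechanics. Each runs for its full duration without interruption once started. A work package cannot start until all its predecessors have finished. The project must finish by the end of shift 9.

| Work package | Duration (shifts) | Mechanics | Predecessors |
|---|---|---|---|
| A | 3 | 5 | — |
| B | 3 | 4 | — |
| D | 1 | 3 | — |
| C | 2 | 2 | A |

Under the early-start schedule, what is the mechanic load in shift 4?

At early start, shift 4 has: C.
Demand: 2 = 2.

2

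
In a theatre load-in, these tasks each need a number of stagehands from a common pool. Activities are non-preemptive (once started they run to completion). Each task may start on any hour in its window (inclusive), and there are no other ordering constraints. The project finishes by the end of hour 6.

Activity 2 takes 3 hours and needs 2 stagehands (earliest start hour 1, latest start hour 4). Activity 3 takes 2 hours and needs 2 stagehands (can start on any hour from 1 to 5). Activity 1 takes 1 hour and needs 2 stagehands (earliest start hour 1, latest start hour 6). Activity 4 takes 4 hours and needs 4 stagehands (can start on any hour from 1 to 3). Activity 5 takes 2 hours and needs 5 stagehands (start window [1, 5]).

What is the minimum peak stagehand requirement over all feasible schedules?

7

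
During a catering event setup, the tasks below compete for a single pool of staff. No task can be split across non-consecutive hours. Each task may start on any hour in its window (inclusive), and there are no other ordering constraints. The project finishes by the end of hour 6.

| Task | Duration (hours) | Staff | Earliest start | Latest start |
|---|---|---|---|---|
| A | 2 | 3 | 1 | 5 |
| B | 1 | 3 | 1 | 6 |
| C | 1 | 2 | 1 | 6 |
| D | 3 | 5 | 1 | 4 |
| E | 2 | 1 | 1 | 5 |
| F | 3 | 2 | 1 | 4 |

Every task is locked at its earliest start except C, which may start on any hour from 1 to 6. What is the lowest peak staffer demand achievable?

C@1: h1:16  h2:11  h3:7  h4:0  h5:0  h6:0 → peak 16
C@2: h1:14  h2:13  h3:7  h4:0  h5:0  h6:0 → peak 14
C@3: h1:14  h2:11  h3:9  h4:0  h5:0  h6:0 → peak 14
C@4: h1:14  h2:11  h3:7  h4:2  h5:0  h6:0 → peak 14
C@5: h1:14  h2:11  h3:7  h4:0  h5:2  h6:0 → peak 14
C@6: h1:14  h2:11  h3:7  h4:0  h5:0  h6:2 → peak 14
Best is C@2, peak 14.

14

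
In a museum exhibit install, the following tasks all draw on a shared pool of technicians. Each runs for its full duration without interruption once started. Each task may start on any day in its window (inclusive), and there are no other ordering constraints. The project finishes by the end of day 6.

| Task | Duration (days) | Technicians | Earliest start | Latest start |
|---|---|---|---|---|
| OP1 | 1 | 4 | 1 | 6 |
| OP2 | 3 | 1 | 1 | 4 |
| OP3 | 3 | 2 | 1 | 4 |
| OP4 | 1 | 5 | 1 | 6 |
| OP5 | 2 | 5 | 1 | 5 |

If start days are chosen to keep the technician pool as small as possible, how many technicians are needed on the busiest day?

Early-start (OP1@1, OP2@1, OP3@1, OP4@1, OP5@1) gives peak 17: d1:17  d2:8  d3:3  d4:0  d5:0  d6:0.
Shift OP2→2, OP4→4, OP5→5.
Schedule OP1@1, OP2@2, OP3@1, OP4@4, OP5@5: d1:6  d2:3  d3:3  d4:6  d5:5  d6:5 — peak 6.

6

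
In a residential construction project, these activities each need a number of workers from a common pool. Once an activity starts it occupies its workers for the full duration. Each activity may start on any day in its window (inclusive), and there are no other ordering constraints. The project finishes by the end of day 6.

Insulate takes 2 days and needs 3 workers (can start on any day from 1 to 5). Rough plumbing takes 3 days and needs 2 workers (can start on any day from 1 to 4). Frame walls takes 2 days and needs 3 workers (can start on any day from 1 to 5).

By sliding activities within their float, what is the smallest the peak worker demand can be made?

Early-start (Insulate@1, Rough plumbing@1, Frame walls@1) gives peak 8: d1:8  d2:8  d3:2  d4:0  d5:0  d6:0.
Shift Frame walls→3.
Schedule Insulate@1, Rough plumbing@1, Frame walls@3: d1:5  d2:5  d3:5  d4:3  d5:0  d6:0 — peak 5.

5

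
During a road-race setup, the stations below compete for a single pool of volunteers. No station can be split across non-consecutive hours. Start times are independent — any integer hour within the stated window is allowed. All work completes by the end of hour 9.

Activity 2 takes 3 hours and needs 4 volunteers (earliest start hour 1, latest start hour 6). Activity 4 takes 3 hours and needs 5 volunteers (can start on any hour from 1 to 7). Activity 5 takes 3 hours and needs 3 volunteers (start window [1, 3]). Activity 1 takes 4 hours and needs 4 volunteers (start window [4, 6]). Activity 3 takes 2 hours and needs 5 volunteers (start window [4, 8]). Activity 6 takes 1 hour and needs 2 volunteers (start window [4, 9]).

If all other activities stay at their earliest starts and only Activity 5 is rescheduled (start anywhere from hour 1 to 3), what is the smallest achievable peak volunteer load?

12

Activity 5@1: h1:12  h2:12  h3:12  h4:11  h5:9  h6:4  h7:4  h8:0  h9:0 → peak 12
Activity 5@2: h1:9  h2:12  h3:12  h4:14  h5:9  h6:4  h7:4  h8:0  h9:0 → peak 14
Activity 5@3: h1:9  h2:9  h3:12  h4:14  h5:12  h6:4  h7:4  h8:0  h9:0 → peak 14
Best is Activity 5@1, peak 12.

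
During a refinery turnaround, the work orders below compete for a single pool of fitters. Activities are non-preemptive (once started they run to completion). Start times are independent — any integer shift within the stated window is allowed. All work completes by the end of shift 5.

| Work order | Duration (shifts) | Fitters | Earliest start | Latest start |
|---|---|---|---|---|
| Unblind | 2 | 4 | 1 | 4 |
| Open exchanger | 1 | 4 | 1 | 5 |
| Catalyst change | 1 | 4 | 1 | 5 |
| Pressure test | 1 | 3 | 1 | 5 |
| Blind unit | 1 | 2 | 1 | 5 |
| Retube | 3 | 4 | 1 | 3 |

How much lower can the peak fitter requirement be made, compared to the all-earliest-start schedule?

13

Early-start peak: s1:21  s2:8  s3:4  s4:0  s5:0 ⇒ 21.
Leveled (Unblind@1, Open exchanger@1, Catalyst change@2, Pressure test@3, Blind unit@4, Retube@3): s1:8  s2:8  s3:7  s4:6  s5:4 ⇒ 8.
Reduction 21 − 8 = 13.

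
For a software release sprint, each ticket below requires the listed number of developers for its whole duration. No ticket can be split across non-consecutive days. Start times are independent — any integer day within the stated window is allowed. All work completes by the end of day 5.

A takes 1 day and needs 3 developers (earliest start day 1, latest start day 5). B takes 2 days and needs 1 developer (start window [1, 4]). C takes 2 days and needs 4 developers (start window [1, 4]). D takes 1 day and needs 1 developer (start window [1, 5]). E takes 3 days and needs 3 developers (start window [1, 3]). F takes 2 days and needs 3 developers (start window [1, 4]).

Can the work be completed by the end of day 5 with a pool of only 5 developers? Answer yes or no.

Total developer-days = 29; over 5 days the average is 29/5 > 5, so some day must exceed 5.

no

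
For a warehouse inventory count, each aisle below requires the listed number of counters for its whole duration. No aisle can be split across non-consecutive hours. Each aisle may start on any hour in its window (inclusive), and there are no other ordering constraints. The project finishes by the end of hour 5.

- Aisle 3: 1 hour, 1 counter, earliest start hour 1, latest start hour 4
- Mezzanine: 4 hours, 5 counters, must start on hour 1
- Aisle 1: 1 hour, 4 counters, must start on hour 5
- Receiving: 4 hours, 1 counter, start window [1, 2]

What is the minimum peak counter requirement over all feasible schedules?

6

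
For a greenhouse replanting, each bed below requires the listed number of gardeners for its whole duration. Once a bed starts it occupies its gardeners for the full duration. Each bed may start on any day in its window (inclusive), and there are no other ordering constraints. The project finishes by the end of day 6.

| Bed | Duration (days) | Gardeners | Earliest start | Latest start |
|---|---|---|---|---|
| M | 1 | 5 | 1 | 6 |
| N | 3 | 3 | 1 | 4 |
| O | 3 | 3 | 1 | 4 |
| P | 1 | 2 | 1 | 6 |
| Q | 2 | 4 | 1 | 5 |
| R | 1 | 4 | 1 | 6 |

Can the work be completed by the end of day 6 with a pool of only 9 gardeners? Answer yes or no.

Schedule M@1, N@2, O@3, P@1, Q@5, R@2: d1:7  d2:7  d3:6  d4:6  d5:7  d6:4 — peak 7 ≤ 9.

yes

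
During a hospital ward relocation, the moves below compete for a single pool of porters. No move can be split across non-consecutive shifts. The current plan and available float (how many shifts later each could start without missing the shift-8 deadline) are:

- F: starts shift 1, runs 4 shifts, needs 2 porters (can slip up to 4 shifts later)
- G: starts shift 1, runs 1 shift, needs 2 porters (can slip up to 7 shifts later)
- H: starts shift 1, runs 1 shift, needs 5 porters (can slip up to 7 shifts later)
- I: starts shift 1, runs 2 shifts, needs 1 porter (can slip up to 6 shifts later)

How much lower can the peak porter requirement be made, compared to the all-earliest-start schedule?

5

Early-start peak: s1:10  s2:3  s3:2  s4:2  s5:0  s6:0  s7:0  s8:0 ⇒ 10.
Leveled (F@1, G@1, H@5, I@1): s1:5  s2:3  s3:2  s4:2  s5:5  s6:0  s7:0  s8:0 ⇒ 5.
Reduction 10 − 5 = 5.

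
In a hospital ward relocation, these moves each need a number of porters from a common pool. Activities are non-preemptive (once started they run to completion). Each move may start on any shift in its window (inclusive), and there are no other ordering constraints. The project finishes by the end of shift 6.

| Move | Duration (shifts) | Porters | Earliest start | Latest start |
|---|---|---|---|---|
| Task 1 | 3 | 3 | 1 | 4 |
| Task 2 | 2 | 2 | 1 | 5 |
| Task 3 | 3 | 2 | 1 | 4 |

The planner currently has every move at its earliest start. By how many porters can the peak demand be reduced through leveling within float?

3

Early-start peak: s1:7  s2:7  s3:5  s4:0  s5:0  s6:0 ⇒ 7.
Leveled (Task 1@1, Task 2@4, Task 3@4): s1:3  s2:3  s3:3  s4:4  s5:4  s6:2 ⇒ 4.
Reduction 7 − 4 = 3.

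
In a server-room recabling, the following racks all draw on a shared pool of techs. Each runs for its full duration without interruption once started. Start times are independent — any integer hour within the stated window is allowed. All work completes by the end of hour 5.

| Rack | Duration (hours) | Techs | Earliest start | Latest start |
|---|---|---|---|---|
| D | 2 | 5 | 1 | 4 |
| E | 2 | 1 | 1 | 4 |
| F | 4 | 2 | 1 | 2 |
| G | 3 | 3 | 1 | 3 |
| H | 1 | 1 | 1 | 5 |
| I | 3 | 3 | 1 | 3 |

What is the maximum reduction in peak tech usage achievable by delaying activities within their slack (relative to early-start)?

7

Early-start peak: h1:15  h2:14  h3:8  h4:2  h5:0 ⇒ 15.
Leveled (D@1, E@1, F@1, G@3, H@5, I@3): h1:8  h2:8  h3:8  h4:8  h5:7 ⇒ 8.
Reduction 15 − 8 = 7.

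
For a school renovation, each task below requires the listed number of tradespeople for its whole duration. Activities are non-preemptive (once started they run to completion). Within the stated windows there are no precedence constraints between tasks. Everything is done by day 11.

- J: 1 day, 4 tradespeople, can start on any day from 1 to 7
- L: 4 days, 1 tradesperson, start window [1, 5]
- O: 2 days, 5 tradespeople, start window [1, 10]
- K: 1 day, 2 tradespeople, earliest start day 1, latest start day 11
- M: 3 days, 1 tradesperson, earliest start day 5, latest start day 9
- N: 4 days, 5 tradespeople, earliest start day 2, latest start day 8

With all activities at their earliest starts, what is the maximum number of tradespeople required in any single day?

12

Early-start schedule: J@1, L@1, O@1, K@1, M@5, N@2.
Load per day: day 1: 12, day 2: 11, day 3: 6, day 4: 6, day 5: 6, day 6: 1, day 7: 1, day 8: 0, day 9: 0, day 10: 0, day 11: 0.
Peak is 12.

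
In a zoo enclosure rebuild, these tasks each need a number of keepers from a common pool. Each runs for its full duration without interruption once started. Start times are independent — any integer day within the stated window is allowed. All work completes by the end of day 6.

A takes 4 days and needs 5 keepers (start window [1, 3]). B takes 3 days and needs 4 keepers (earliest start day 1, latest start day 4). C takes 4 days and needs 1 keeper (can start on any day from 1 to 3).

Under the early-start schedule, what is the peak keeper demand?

Early-start schedule: A@1, B@1, C@1.
Load per day: day 1: 10, day 2: 10, day 3: 10, day 4: 6, day 5: 0, day 6: 0.
Peak is 10.

10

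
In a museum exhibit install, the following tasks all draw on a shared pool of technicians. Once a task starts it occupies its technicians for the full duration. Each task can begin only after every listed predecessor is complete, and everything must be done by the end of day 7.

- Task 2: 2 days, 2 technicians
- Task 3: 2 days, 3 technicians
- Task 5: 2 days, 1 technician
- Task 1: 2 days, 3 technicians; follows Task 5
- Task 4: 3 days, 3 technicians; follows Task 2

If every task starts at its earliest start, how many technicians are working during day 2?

6

At early start, day 2 has: Task 2, Task 3, Task 5.
Demand: 2 + 3 + 1 = 6.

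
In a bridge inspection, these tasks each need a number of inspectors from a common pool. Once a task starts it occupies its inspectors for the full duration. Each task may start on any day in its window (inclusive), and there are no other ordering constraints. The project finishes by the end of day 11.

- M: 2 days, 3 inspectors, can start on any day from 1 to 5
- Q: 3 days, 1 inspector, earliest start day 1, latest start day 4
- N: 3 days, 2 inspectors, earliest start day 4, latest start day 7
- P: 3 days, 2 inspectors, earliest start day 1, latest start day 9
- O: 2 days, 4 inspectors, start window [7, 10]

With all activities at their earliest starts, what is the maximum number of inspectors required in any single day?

6

Early-start schedule: M@1, Q@1, N@4, P@1, O@7.
Load per day: day 1: 6, day 2: 6, day 3: 3, day 4: 2, day 5: 2, day 6: 2, day 7: 4, day 8: 4, day 9: 0, day 10: 0, day 11: 0.
Peak is 6.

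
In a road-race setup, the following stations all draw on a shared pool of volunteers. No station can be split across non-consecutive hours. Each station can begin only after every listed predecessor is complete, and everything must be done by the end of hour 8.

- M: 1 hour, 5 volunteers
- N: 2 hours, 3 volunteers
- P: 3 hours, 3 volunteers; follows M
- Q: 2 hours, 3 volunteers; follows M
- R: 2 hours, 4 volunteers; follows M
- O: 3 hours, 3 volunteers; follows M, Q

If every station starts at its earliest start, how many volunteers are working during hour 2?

At early start, hour 2 has: N, P, Q, R.
Demand: 3 + 3 + 3 + 4 = 13.

13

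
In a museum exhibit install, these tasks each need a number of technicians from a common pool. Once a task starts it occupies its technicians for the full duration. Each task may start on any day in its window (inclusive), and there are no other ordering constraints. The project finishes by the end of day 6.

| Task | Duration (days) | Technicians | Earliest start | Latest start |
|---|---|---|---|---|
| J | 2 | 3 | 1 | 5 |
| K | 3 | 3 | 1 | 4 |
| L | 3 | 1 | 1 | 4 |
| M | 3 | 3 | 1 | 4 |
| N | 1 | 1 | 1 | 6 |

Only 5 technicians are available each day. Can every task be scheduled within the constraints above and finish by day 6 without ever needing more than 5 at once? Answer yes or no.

no

The minimum achievable peak is 6; 5 < 6, so no feasible schedule stays within the cap.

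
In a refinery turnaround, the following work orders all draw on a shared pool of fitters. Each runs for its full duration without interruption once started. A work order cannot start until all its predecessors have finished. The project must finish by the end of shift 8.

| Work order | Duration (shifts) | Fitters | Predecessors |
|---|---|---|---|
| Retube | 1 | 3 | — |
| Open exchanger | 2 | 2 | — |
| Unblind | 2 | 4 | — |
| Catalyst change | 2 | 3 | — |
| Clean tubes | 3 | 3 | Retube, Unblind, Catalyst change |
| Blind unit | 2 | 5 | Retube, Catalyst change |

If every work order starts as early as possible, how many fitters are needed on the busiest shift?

12

Early-start schedule: Retube@1, Open exchanger@1, Unblind@1, Catalyst change@1, Clean tubes@3, Blind unit@3.
Load per shift: shift 1: 12, shift 2: 9, shift 3: 8, shift 4: 8, shift 5: 3, shift 6: 0, shift 7: 0, shift 8: 0.
Peak is 12.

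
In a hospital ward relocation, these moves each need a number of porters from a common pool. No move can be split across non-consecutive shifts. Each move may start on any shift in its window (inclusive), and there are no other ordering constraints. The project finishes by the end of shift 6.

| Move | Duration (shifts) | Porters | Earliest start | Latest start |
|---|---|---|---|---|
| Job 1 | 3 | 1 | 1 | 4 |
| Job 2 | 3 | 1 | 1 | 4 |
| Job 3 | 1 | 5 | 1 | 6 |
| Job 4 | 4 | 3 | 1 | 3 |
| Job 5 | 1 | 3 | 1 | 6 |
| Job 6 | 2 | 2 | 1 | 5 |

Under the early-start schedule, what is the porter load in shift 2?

7

At early start, shift 2 has: Job 1, Job 2, Job 4, Job 6.
Demand: 1 + 1 + 3 + 2 = 7.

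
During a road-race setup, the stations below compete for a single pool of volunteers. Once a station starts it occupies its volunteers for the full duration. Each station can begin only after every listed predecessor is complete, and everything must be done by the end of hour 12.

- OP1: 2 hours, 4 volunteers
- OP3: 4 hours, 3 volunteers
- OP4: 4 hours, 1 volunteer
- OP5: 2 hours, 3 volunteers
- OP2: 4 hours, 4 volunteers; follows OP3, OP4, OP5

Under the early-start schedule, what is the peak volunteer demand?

11

Early-start schedule: OP1@1, OP3@1, OP4@1, OP5@1, OP2@5.
Load per hour: hour 1: 11, hour 2: 11, hour 3: 4, hour 4: 4, hour 5: 4, hour 6: 4, hour 7: 4, hour 8: 4, hour 9: 0, hour 10: 0, hour 11: 0, hour 12: 0.
Peak is 11.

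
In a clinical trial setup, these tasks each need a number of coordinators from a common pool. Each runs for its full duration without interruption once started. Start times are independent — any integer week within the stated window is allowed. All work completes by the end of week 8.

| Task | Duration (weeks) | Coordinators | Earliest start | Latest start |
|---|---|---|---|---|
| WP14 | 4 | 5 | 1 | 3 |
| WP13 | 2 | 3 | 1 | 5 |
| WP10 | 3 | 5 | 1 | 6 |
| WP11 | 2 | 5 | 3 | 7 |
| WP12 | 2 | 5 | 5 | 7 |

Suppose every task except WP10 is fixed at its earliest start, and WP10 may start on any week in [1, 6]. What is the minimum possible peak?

10

WP10@1: w1:13  w2:13  w3:15  w4:10  w5:5  w6:5  w7:0  w8:0 → peak 15
WP10@2: w1:8  w2:13  w3:15  w4:15  w5:5  w6:5  w7:0  w8:0 → peak 15
WP10@3: w1:8  w2:8  w3:15  w4:15  w5:10  w6:5  w7:0  w8:0 → peak 15
WP10@4: w1:8  w2:8  w3:10  w4:15  w5:10  w6:10  w7:0  w8:0 → peak 15
WP10@5: w1:8  w2:8  w3:10  w4:10  w5:10  w6:10  w7:5  w8:0 → peak 10
WP10@6: w1:8  w2:8  w3:10  w4:10  w5:5  w6:10  w7:5  w8:5 → peak 10
Best is WP10@5, peak 10.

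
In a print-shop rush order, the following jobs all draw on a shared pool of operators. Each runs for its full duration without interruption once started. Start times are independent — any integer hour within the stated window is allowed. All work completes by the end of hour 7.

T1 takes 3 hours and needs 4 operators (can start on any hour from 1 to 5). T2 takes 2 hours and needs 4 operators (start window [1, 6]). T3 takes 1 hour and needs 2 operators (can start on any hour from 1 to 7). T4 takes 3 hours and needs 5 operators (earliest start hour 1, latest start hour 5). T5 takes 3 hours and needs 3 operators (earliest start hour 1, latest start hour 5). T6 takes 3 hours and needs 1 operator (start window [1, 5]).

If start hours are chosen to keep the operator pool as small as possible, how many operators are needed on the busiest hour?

Early-start (T1@1, T2@1, T3@1, T4@1, T5@1, T6@1) gives peak 19: h1:19  h2:17  h3:13  h4:0  h5:0  h6:0  h7:0.
Shift T3→3, T4→4, T5→3, T6→4.
Schedule T1@1, T2@1, T3@3, T4@4, T5@3, T6@4: h1:8  h2:8  h3:9  h4:9  h5:9  h6:6  h7:0 — peak 9.

9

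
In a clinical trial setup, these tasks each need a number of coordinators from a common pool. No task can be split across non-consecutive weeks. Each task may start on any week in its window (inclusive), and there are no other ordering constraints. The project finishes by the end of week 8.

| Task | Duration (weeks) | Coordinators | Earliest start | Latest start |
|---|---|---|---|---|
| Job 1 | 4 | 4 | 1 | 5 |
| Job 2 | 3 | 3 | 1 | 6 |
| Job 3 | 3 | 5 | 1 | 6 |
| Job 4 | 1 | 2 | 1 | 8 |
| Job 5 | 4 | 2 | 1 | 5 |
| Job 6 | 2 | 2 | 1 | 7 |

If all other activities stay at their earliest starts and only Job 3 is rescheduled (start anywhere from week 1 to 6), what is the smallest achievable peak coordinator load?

13

Job 3@1: w1:18  w2:16  w3:14  w4:6  w5:0  w6:0  w7:0  w8:0 → peak 18
Job 3@2: w1:13  w2:16  w3:14  w4:11  w5:0  w6:0  w7:0  w8:0 → peak 16
Job 3@3: w1:13  w2:11  w3:14  w4:11  w5:5  w6:0  w7:0  w8:0 → peak 14
Job 3@4: w1:13  w2:11  w3:9  w4:11  w5:5  w6:5  w7:0  w8:0 → peak 13
Job 3@5: w1:13  w2:11  w3:9  w4:6  w5:5  w6:5  w7:5  w8:0 → peak 13
Job 3@6: w1:13  w2:11  w3:9  w4:6  w5:0  w6:5  w7:5  w8:5 → peak 13
Best is Job 3@4, peak 13.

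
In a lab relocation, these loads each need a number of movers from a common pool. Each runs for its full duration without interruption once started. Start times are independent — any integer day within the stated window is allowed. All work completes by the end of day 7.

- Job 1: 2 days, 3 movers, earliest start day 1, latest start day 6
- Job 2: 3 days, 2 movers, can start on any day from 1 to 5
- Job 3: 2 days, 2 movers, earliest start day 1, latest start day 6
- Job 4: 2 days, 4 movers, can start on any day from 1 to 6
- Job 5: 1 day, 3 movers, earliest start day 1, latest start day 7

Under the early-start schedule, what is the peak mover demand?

14

Early-start schedule: Job 1@1, Job 2@1, Job 3@1, Job 4@1, Job 5@1.
Load per day: day 1: 14, day 2: 11, day 3: 2, day 4: 0, day 5: 0, day 6: 0, day 7: 0.
Peak is 14.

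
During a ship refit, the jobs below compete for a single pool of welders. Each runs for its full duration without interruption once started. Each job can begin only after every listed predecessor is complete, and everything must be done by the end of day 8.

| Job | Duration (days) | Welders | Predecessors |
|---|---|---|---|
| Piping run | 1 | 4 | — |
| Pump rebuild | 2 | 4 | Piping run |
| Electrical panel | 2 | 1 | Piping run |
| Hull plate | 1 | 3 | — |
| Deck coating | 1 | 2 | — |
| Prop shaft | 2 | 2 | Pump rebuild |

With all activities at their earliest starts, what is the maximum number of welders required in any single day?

Early-start schedule: Piping run@1, Pump rebuild@2, Electrical panel@2, Hull plate@1, Deck coating@1, Prop shaft@4.
Load per day: day 1: 9, day 2: 5, day 3: 5, day 4: 2, day 5: 2, day 6: 0, day 7: 0, day 8: 0.
Peak is 9.

9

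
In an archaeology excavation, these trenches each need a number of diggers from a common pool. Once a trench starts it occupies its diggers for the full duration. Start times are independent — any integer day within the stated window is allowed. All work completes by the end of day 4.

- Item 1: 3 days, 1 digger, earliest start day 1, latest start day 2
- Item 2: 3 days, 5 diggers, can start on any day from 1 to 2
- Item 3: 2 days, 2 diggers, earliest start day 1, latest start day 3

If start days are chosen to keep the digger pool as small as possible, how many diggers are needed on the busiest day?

Schedule Item 1@1, Item 2@1, Item 3@1: d1:8  d2:8  d3:6  d4:0 — peak 8.
No arrangement of the 12 feasible schedules does better.

8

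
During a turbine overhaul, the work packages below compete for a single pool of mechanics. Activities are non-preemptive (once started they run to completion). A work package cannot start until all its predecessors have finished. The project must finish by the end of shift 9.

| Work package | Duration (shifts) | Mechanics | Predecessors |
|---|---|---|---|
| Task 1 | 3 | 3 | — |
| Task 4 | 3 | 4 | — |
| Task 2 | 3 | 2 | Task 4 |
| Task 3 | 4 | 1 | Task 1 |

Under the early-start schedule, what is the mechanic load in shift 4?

3

At early start, shift 4 has: Task 2, Task 3.
Demand: 2 + 1 = 3.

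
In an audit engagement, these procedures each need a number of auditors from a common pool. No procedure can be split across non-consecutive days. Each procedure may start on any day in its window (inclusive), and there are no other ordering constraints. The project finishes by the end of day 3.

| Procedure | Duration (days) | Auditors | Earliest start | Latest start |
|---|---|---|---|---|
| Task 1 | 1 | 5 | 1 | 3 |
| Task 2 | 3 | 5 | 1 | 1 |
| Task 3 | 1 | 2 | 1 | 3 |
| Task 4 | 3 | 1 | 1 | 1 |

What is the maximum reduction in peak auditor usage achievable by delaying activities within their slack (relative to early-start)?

2

Early-start peak: d1:13  d2:6  d3:6 ⇒ 13.
Leveled (Task 1@1, Task 2@1, Task 3@2, Task 4@1): d1:11  d2:8  d3:6 ⇒ 11.
Reduction 13 − 11 = 2.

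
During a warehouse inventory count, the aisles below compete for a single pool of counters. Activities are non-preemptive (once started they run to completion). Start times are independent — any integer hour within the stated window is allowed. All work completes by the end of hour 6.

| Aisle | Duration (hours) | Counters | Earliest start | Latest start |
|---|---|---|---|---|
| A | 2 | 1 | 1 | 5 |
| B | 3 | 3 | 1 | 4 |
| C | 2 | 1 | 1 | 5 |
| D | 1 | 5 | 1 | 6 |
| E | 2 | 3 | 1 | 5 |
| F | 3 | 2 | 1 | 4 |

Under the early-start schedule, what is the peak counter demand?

15

Early-start schedule: A@1, B@1, C@1, D@1, E@1, F@1.
Load per hour: hour 1: 15, hour 2: 10, hour 3: 5, hour 4: 0, hour 5: 0, hour 6: 0.
Peak is 15.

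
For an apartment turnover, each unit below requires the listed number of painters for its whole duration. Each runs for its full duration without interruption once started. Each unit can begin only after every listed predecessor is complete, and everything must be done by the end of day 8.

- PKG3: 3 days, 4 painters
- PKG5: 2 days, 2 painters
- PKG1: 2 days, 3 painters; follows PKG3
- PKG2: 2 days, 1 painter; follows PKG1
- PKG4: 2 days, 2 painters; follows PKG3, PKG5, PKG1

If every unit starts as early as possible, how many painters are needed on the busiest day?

6

Early-start schedule: PKG3@1, PKG5@1, PKG1@4, PKG2@6, PKG4@6.
Load per day: day 1: 6, day 2: 6, day 3: 4, day 4: 3, day 5: 3, day 6: 3, day 7: 3, day 8: 0.
Peak is 6.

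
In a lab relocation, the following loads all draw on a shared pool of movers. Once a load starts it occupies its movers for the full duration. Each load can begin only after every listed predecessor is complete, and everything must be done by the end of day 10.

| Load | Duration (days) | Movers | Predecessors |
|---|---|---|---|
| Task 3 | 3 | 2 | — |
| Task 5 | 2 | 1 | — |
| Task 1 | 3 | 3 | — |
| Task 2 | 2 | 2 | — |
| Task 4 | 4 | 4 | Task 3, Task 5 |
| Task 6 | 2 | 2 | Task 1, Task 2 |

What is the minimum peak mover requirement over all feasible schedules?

Early-start (Task 3@1, Task 5@1, Task 1@1, Task 2@1, Task 4@4, Task 6@4) gives peak 8: d1:8  d2:8  d3:5  d4:6  d5:6  d6:4  d7:4  d8:0  d9:0  d10:0.
Shift Task 3→3, Task 5→4, Task 4→6.
Schedule Task 3@3, Task 5@4, Task 1@1, Task 2@1, Task 4@6, Task 6@4: d1:5  d2:5  d3:5  d4:5  d5:5  d6:4  d7:4  d8:4  d9:4  d10:0 — peak 5.
Total mover-days = 41 over 10 days ⇒ peak ≥ ⌈41/10⌉ = 5, so 5 is optimal.

5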